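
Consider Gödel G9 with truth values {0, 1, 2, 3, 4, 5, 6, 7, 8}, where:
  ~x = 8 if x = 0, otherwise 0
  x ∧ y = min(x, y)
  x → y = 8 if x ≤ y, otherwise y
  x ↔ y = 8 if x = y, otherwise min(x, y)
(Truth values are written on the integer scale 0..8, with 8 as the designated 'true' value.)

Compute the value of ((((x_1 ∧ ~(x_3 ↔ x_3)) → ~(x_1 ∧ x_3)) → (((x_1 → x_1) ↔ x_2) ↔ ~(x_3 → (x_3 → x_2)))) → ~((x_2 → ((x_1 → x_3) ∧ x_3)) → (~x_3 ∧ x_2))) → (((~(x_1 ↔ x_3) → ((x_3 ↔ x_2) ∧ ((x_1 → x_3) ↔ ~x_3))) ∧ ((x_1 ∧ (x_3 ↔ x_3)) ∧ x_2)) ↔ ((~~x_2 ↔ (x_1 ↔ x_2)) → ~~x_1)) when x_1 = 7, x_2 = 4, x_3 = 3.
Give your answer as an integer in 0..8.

x_3 ↔ x_3 = 3 ↔ 3 = 8
~(x_3 ↔ x_3) = ~8 = 0
x_1 ∧ ~(x_3 ↔ x_3) = 7 ∧ 0 = 0
x_1 ∧ x_3 = 7 ∧ 3 = 3
~(x_1 ∧ x_3) = ~3 = 0
(x_1 ∧ ~(x_3 ↔ x_3)) → ~(x_1 ∧ x_3) = 0 → 0 = 8
x_1 → x_1 = 7 → 7 = 8
(x_1 → x_1) ↔ x_2 = 8 ↔ 4 = 4
x_3 → x_2 = 3 → 4 = 8
x_3 → (x_3 → x_2) = 3 → 8 = 8
~(x_3 → (x_3 → x_2)) = ~8 = 0
((x_1 → x_1) ↔ x_2) ↔ ~(x_3 → (x_3 → x_2)) = 4 ↔ 0 = 0
((x_1 ∧ ~(x_3 ↔ x_3)) → ~(x_1 ∧ x_3)) → (((x_1 → x_1) ↔ x_2) ↔ ~(x_3 → (x_3 → x_2))) = 8 → 0 = 0
x_1 → x_3 = 7 → 3 = 3
(x_1 → x_3) ∧ x_3 = 3 ∧ 3 = 3
x_2 → ((x_1 → x_3) ∧ x_3) = 4 → 3 = 3
~x_3 = ~3 = 0
~x_3 ∧ x_2 = 0 ∧ 4 = 0
(x_2 → ((x_1 → x_3) ∧ x_3)) → (~x_3 ∧ x_2) = 3 → 0 = 0
~((x_2 → ((x_1 → x_3) ∧ x_3)) → (~x_3 ∧ x_2)) = ~0 = 8
(((x_1 ∧ ~(x_3 ↔ x_3)) → ~(x_1 ∧ x_3)) → (((x_1 → x_1) ↔ x_2) ↔ ~(x_3 → (x_3 → x_2)))) → ~((x_2 → ((x_1 → x_3) ∧ x_3)) → (~x_3 ∧ x_2)) = 0 → 8 = 8
x_1 ↔ x_3 = 7 ↔ 3 = 3
~(x_1 ↔ x_3) = ~3 = 0
x_3 ↔ x_2 = 3 ↔ 4 = 3
x_1 → x_3 = 7 → 3 = 3
~x_3 = ~3 = 0
(x_1 → x_3) ↔ ~x_3 = 3 ↔ 0 = 0
(x_3 ↔ x_2) ∧ ((x_1 → x_3) ↔ ~x_3) = 3 ∧ 0 = 0
~(x_1 ↔ x_3) → ((x_3 ↔ x_2) ∧ ((x_1 → x_3) ↔ ~x_3)) = 0 → 0 = 8
x_3 ↔ x_3 = 3 ↔ 3 = 8
x_1 ∧ (x_3 ↔ x_3) = 7 ∧ 8 = 7
(x_1 ∧ (x_3 ↔ x_3)) ∧ x_2 = 7 ∧ 4 = 4
(~(x_1 ↔ x_3) → ((x_3 ↔ x_2) ∧ ((x_1 → x_3) ↔ ~x_3))) ∧ ((x_1 ∧ (x_3 ↔ x_3)) ∧ x_2) = 8 ∧ 4 = 4
~x_2 = ~4 = 0
~~x_2 = ~0 = 8
x_1 ↔ x_2 = 7 ↔ 4 = 4
~~x_2 ↔ (x_1 ↔ x_2) = 8 ↔ 4 = 4
~x_1 = ~7 = 0
~~x_1 = ~0 = 8
(~~x_2 ↔ (x_1 ↔ x_2)) → ~~x_1 = 4 → 8 = 8
((~(x_1 ↔ x_3) → ((x_3 ↔ x_2) ∧ ((x_1 → x_3) ↔ ~x_3))) ∧ ((x_1 ∧ (x_3 ↔ x_3)) ∧ x_2)) ↔ ((~~x_2 ↔ (x_1 ↔ x_2)) → ~~x_1) = 4 ↔ 8 = 4
((((x_1 ∧ ~(x_3 ↔ x_3)) → ~(x_1 ∧ x_3)) → (((x_1 → x_1) ↔ x_2) ↔ ~(x_3 → (x_3 → x_2)))) → ~((x_2 → ((x_1 → x_3) ∧ x_3)) → (~x_3 ∧ x_2))) → (((~(x_1 ↔ x_3) → ((x_3 ↔ x_2) ∧ ((x_1 → x_3) ↔ ~x_3))) ∧ ((x_1 ∧ (x_3 ↔ x_3)) ∧ x_2)) ↔ ((~~x_2 ↔ (x_1 ↔ x_2)) → ~~x_1)) = 8 → 4 = 4

4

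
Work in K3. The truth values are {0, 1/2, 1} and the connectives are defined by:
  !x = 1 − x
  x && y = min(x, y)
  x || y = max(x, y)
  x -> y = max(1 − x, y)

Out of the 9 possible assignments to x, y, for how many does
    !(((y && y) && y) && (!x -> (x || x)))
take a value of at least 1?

5

x = 0, y = 0 ↦ 1  ≥
x = 0, y = 1/2 ↦ 1  ≥
x = 0, y = 1 ↦ 1  ≥
x = 1/2, y = 0 ↦ 1  ≥
x = 1/2, y = 1/2 ↦ 1/2  <
x = 1/2, y = 1 ↦ 1/2  <
x = 1, y = 0 ↦ 1  ≥
x = 1, y = 1/2 ↦ 1/2  <
x = 1, y = 1 ↦ 0  <
So 5 of the 9 assignments meet the threshold.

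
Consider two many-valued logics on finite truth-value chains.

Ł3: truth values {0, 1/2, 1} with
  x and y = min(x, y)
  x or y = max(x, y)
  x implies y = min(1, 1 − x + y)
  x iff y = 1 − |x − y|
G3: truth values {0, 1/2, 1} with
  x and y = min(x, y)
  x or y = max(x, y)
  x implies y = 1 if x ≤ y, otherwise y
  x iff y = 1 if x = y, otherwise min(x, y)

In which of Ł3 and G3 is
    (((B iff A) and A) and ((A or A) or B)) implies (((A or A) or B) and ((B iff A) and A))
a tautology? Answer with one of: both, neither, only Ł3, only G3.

In Ł3: every assignment gives 1 — tautology.
In G3: every assignment gives 1 — tautology.

both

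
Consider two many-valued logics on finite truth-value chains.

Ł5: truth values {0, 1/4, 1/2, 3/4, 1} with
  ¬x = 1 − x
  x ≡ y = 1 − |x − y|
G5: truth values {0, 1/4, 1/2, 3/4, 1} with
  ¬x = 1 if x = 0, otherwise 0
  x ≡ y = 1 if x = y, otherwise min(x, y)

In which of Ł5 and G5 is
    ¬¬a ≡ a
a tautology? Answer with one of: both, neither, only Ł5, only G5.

In Ł5: every assignment gives 1 — tautology.
In G5: at a = 1/4 the value is 1/4 — not a tautology.

only Ł5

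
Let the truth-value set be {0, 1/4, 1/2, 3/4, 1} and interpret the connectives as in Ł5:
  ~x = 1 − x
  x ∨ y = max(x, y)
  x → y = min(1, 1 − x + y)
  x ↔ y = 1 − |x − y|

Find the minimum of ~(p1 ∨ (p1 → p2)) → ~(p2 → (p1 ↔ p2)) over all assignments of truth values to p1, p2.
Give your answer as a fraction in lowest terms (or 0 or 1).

Take p1 = 1/2, p2 = 0:
p1 → p2 = 1/2 → 0 = 1/2
p1 ∨ (p1 → p2) = 1/2 ∨ 1/2 = 1/2
~(p1 ∨ (p1 → p2)) = ~1/2 = 1/2
p1 ↔ p2 = 1/2 ↔ 0 = 1/2
p2 → (p1 ↔ p2) = 0 → 1/2 = 1
~(p2 → (p1 ↔ p2)) = ~1 = 0
~(p1 ∨ (p1 → p2)) → ~(p2 → (p1 ↔ p2)) = 1/2 → 0 = 1/2
No assignment yields a value below 1/2, so this is the minimum.

1/2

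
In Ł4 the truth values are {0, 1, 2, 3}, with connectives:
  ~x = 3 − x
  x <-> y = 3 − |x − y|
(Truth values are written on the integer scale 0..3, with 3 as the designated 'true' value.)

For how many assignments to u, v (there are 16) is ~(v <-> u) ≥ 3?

u = 0, v = 0 ↦ 0  <
u = 0, v = 1 ↦ 1  <
u = 0, v = 2 ↦ 2  <
u = 0, v = 3 ↦ 3  ≥
u = 1, v = 0 ↦ 1  <
u = 1, v = 1 ↦ 0  <
u = 1, v = 2 ↦ 1  <
u = 1, v = 3 ↦ 2  <
u = 2, v = 0 ↦ 2  <
u = 2, v = 1 ↦ 1  <
u = 2, v = 2 ↦ 0  <
u = 2, v = 3 ↦ 1  <
u = 3, v = 0 ↦ 3  ≥
u = 3, v = 1 ↦ 2  <
u = 3, v = 2 ↦ 1  <
u = 3, v = 3 ↦ 0  <
So 2 of the 16 assignments meet the threshold.

2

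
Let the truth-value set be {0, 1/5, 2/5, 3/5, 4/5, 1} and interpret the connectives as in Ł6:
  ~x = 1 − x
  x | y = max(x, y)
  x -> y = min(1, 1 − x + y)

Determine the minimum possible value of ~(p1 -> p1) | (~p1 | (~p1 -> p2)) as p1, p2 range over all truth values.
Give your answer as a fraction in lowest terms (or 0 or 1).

Take p1 = 2/5, p2 = 0:
p1 -> p1 = 2/5 -> 2/5 = 1
~(p1 -> p1) = ~1 = 0
~p1 = ~2/5 = 3/5
~p1 = ~2/5 = 3/5
~p1 -> p2 = 3/5 -> 0 = 2/5
~p1 | (~p1 -> p2) = 3/5 | 2/5 = 3/5
~(p1 -> p1) | (~p1 | (~p1 -> p2)) = 0 | 3/5 = 3/5
No assignment yields a value below 3/5, so this is the minimum.

3/5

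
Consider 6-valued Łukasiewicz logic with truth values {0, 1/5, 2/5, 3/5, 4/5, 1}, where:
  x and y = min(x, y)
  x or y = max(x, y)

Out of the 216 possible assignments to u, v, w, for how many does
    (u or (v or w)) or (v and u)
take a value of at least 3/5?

value 1: 91 assignments (counts)
value 4/5: 61 assignments (counts)
value 3/5: 37 assignments (counts)
value 2/5: 19 assignments
value 1/5: 7 assignments
value 0: 1 assignment
So 189 of the 216 assignments meet the threshold.

189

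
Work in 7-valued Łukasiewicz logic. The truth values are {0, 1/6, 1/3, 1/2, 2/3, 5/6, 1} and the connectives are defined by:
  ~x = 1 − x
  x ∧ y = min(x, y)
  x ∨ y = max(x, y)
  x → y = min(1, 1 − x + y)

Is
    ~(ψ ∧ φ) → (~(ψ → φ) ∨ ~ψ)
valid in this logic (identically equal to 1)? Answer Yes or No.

No

Counterexample: take φ = 0, ψ = 1/6.
ψ ∧ φ = 1/6 ∧ 0 = 0
~(ψ ∧ φ) = ~0 = 1
ψ → φ = 1/6 → 0 = 5/6
~(ψ → φ) = ~5/6 = 1/6
~ψ = ~1/6 = 5/6
~(ψ → φ) ∨ ~ψ = 1/6 ∨ 5/6 = 5/6
~(ψ ∧ φ) → (~(ψ → φ) ∨ ~ψ) = 1 → 5/6 = 5/6
This gives 5/6 ≠ 1.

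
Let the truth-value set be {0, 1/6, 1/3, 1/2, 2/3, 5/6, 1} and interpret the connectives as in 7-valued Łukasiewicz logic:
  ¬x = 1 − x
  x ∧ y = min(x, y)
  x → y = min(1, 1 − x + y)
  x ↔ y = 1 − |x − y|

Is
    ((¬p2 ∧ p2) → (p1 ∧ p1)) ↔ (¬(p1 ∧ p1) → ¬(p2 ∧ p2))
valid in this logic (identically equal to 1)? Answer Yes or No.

Counterexample: take p1 = 0, p2 = 2/3.
¬p2 = ¬2/3 = 1/3
¬p2 ∧ p2 = 1/3 ∧ 2/3 = 1/3
p1 ∧ p1 = 0 ∧ 0 = 0
(¬p2 ∧ p2) → (p1 ∧ p1) = 1/3 → 0 = 2/3
p1 ∧ p1 = 0 ∧ 0 = 0
¬(p1 ∧ p1) = ¬0 = 1
p2 ∧ p2 = 2/3 ∧ 2/3 = 2/3
¬(p2 ∧ p2) = ¬2/3 = 1/3
¬(p1 ∧ p1) → ¬(p2 ∧ p2) = 1 → 1/3 = 1/3
((¬p2 ∧ p2) → (p1 ∧ p1)) ↔ (¬(p1 ∧ p1) → ¬(p2 ∧ p2)) = 2/3 ↔ 1/3 = 2/3
This gives 2/3 ≠ 1.

No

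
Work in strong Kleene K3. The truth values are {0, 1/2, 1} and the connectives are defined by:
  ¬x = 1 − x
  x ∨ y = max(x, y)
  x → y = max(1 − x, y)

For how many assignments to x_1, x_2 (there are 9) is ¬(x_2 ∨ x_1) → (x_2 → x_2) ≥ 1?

7

x_1 = 0, x_2 = 0 ↦ 1  ≥
x_1 = 0, x_2 = 1/2 ↦ 1/2  <
x_1 = 0, x_2 = 1 ↦ 1  ≥
x_1 = 1/2, x_2 = 0 ↦ 1  ≥
x_1 = 1/2, x_2 = 1/2 ↦ 1/2  <
x_1 = 1/2, x_2 = 1 ↦ 1  ≥
x_1 = 1, x_2 = 0 ↦ 1  ≥
x_1 = 1, x_2 = 1/2 ↦ 1  ≥
x_1 = 1, x_2 = 1 ↦ 1  ≥
So 7 of the 9 assignments meet the threshold.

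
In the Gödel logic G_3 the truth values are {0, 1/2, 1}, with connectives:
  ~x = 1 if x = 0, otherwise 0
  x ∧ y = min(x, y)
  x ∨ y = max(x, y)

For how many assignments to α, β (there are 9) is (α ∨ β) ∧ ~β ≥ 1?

1

α = 0, β = 0 ↦ 0  <
α = 0, β = 1/2 ↦ 0  <
α = 0, β = 1 ↦ 0  <
α = 1/2, β = 0 ↦ 1/2  <
α = 1/2, β = 1/2 ↦ 0  <
α = 1/2, β = 1 ↦ 0  <
α = 1, β = 0 ↦ 1  ≥
α = 1, β = 1/2 ↦ 0  <
α = 1, β = 1 ↦ 0  <
So 1 of the 9 assignments meets the threshold.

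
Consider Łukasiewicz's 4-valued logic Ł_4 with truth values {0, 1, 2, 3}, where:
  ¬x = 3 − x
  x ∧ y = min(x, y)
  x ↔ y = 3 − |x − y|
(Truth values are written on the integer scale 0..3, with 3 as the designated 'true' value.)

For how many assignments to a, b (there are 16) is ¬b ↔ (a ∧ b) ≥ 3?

a = 0, b = 0 ↦ 0  <
a = 0, b = 1 ↦ 1  <
a = 0, b = 2 ↦ 2  <
a = 0, b = 3 ↦ 3  ≥
a = 1, b = 0 ↦ 0  <
a = 1, b = 1 ↦ 2  <
a = 1, b = 2 ↦ 3  ≥
a = 1, b = 3 ↦ 2  <
a = 2, b = 0 ↦ 0  <
a = 2, b = 1 ↦ 2  <
a = 2, b = 2 ↦ 2  <
a = 2, b = 3 ↦ 1  <
a = 3, b = 0 ↦ 0  <
a = 3, b = 1 ↦ 2  <
a = 3, b = 2 ↦ 2  <
a = 3, b = 3 ↦ 0  <
So 2 of the 16 assignments meet the threshold.

2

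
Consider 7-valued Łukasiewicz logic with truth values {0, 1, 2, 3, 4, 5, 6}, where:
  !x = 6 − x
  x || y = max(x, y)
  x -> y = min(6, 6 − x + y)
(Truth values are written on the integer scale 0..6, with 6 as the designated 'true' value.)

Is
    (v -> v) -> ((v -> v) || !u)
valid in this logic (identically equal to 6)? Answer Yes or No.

Yes

At u = 2, v = 4, for instance:
v -> v = 4 -> 4 = 6
!u = !2 = 4
(v -> v) || !u = 6 || 4 = 6
(v -> v) -> ((v -> v) || !u) = 6 -> 6 = 6
and checking the remaining 48 assignments likewise gives ≥ 6 in every case.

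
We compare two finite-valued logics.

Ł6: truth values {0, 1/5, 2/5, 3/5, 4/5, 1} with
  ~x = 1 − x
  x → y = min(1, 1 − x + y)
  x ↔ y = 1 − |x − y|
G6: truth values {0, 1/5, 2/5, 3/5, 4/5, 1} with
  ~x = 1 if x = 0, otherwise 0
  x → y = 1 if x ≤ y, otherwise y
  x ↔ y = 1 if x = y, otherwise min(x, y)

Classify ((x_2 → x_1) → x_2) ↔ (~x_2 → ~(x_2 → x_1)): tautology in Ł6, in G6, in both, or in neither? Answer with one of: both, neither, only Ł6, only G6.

In Ł6: every assignment gives 1 — tautology.
In G6: at x_1 = 1/5, x_2 = 1/5 the value is 1/5 — not a tautology.

only Ł6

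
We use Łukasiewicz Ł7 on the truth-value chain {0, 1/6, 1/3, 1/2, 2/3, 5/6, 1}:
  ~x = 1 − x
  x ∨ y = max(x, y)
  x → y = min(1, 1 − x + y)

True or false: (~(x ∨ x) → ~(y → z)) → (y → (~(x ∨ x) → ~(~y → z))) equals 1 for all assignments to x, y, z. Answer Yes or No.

No

Counterexample: take x = 0, y = 5/6, z = 0.
x ∨ x = 0 ∨ 0 = 0
~(x ∨ x) = ~0 = 1
y → z = 5/6 → 0 = 1/6
~(y → z) = ~1/6 = 5/6
~(x ∨ x) → ~(y → z) = 1 → 5/6 = 5/6
x ∨ x = 0 ∨ 0 = 0
~(x ∨ x) = ~0 = 1
~y = ~5/6 = 1/6
~y → z = 1/6 → 0 = 5/6
~(~y → z) = ~5/6 = 1/6
~(x ∨ x) → ~(~y → z) = 1 → 1/6 = 1/6
y → (~(x ∨ x) → ~(~y → z)) = 5/6 → 1/6 = 1/3
(~(x ∨ x) → ~(y → z)) → (y → (~(x ∨ x) → ~(~y → z))) = 5/6 → 1/3 = 1/2
This gives 1/2 ≠ 1.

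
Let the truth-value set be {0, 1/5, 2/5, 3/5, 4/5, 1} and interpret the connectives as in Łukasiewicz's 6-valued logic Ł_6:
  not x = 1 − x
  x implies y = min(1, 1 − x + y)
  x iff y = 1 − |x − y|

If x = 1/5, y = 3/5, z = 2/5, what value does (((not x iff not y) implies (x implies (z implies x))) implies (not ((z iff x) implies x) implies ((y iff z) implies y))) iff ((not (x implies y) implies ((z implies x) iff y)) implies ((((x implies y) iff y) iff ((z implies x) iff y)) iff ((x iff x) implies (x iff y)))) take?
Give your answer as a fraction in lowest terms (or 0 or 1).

not x = not 1/5 = 4/5
not y = not 3/5 = 2/5
not x iff not y = 4/5 iff 2/5 = 3/5
z implies x = 2/5 implies 1/5 = 4/5
x implies (z implies x) = 1/5 implies 4/5 = 1
(not x iff not y) implies (x implies (z implies x)) = 3/5 implies 1 = 1
z iff x = 2/5 iff 1/5 = 4/5
(z iff x) implies x = 4/5 implies 1/5 = 2/5
not ((z iff x) implies x) = not 2/5 = 3/5
y iff z = 3/5 iff 2/5 = 4/5
(y iff z) implies y = 4/5 implies 3/5 = 4/5
not ((z iff x) implies x) implies ((y iff z) implies y) = 3/5 implies 4/5 = 1
((not x iff not y) implies (x implies (z implies x))) implies (not ((z iff x) implies x) implies ((y iff z) implies y)) = 1 implies 1 = 1
x implies y = 1/5 implies 3/5 = 1
not (x implies y) = not 1 = 0
z implies x = 2/5 implies 1/5 = 4/5
(z implies x) iff y = 4/5 iff 3/5 = 4/5
not (x implies y) implies ((z implies x) iff y) = 0 implies 4/5 = 1
x implies y = 1/5 implies 3/5 = 1
(x implies y) iff y = 1 iff 3/5 = 3/5
z implies x = 2/5 implies 1/5 = 4/5
(z implies x) iff y = 4/5 iff 3/5 = 4/5
((x implies y) iff y) iff ((z implies x) iff y) = 3/5 iff 4/5 = 4/5
x iff x = 1/5 iff 1/5 = 1
x iff y = 1/5 iff 3/5 = 3/5
(x iff x) implies (x iff y) = 1 implies 3/5 = 3/5
(((x implies y) iff y) iff ((z implies x) iff y)) iff ((x iff x) implies (x iff y)) = 4/5 iff 3/5 = 4/5
(not (x implies y) implies ((z implies x) iff y)) implies ((((x implies y) iff y) iff ((z implies x) iff y)) iff ((x iff x) implies (x iff y))) = 1 implies 4/5 = 4/5
(((not x iff not y) implies (x implies (z implies x))) implies (not ((z iff x) implies x) implies ((y iff z) implies y))) iff ((not (x implies y) implies ((z implies x) iff y)) implies ((((x implies y) iff y) iff ((z implies x) iff y)) iff ((x iff x) implies (x iff y)))) = 1 iff 4/5 = 4/5

4/5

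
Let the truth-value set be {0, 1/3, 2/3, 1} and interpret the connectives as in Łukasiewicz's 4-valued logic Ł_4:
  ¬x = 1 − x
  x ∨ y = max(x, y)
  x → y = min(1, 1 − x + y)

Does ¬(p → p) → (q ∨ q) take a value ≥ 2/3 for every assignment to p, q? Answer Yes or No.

p = 0, q = 0 ↦ 1
p = 0, q = 1/3 ↦ 1
p = 0, q = 2/3 ↦ 1
p = 0, q = 1 ↦ 1
p = 1/3, q = 0 ↦ 1
p = 1/3, q = 1/3 ↦ 1
p = 1/3, q = 2/3 ↦ 1
p = 1/3, q = 1 ↦ 1
p = 2/3, q = 0 ↦ 1
p = 2/3, q = 1/3 ↦ 1
p = 2/3, q = 2/3 ↦ 1
p = 2/3, q = 1 ↦ 1
p = 1, q = 0 ↦ 1
p = 1, q = 1/3 ↦ 1
p = 1, q = 2/3 ↦ 1
p = 1, q = 1 ↦ 1
Every assignment gives a value ≥ 2/3.

Yes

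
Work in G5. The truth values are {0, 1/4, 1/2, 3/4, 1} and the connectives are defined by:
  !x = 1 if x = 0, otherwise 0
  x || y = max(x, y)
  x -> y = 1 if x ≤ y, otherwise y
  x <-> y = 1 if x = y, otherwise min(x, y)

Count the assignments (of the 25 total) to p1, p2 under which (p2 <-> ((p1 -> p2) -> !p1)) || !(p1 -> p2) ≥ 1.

5

value 1: 5 assignments (counts)
value 3/4: 1 assignment
value 1/2: 1 assignment
value 1/4: 1 assignment
value 0: 17 assignments
So 5 of the 25 assignments meet the threshold.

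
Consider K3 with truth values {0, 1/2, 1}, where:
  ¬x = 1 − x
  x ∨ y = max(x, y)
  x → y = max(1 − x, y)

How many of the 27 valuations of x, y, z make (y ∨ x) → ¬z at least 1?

11

value 1: 11 assignments (counts)
value 1/2: 11 assignments
value 0: 5 assignments
So 11 of the 27 assignments meet the threshold.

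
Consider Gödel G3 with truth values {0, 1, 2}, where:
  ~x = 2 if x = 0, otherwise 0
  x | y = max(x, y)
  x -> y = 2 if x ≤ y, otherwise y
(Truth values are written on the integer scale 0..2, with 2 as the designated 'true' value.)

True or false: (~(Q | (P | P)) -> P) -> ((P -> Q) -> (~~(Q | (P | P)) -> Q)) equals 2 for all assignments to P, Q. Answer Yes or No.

Counterexample: take P = 0, Q = 1.
P | P = 0 | 0 = 0
Q | (P | P) = 1 | 0 = 1
~(Q | (P | P)) = ~1 = 0
~(Q | (P | P)) -> P = 0 -> 0 = 2
P -> Q = 0 -> 1 = 2
P | P = 0 | 0 = 0
Q | (P | P) = 1 | 0 = 1
~(Q | (P | P)) = ~1 = 0
~~(Q | (P | P)) = ~0 = 2
~~(Q | (P | P)) -> Q = 2 -> 1 = 1
(P -> Q) -> (~~(Q | (P | P)) -> Q) = 2 -> 1 = 1
(~(Q | (P | P)) -> P) -> ((P -> Q) -> (~~(Q | (P | P)) -> Q)) = 2 -> 1 = 1
This gives 1 ≠ 2.

No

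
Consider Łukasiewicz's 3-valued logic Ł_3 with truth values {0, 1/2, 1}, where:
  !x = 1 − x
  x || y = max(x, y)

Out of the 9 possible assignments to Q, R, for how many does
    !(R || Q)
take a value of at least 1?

1

Q = 0, R = 0 ↦ 1  ≥
Q = 0, R = 1/2 ↦ 1/2  <
Q = 0, R = 1 ↦ 0  <
Q = 1/2, R = 0 ↦ 1/2  <
Q = 1/2, R = 1/2 ↦ 1/2  <
Q = 1/2, R = 1 ↦ 0  <
Q = 1, R = 0 ↦ 0  <
Q = 1, R = 1/2 ↦ 0  <
Q = 1, R = 1 ↦ 0  <
So 1 of the 9 assignments meets the threshold.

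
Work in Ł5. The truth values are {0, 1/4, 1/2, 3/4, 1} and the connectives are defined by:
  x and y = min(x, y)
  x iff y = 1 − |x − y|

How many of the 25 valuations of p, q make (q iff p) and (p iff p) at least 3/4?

13

value 1: 5 assignments (counts)
value 3/4: 8 assignments (counts)
value 1/2: 6 assignments
value 1/4: 4 assignments
value 0: 2 assignments
So 13 of the 25 assignments meet the threshold.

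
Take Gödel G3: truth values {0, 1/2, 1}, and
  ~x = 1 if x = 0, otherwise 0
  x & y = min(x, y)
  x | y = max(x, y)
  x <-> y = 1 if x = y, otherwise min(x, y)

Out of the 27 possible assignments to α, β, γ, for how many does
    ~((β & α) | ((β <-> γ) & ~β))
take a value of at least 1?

12

value 1: 12 assignments (counts)
value 0: 15 assignments
So 12 of the 27 assignments meet the threshold.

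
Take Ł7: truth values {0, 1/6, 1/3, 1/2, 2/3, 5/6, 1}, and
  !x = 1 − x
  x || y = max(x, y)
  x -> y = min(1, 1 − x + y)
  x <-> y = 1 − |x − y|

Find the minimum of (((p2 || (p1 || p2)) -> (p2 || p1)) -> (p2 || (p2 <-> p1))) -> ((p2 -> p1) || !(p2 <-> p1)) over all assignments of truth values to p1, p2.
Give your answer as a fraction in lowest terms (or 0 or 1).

Take p1 = 1/2, p2 = 1:
p1 || p2 = 1/2 || 1 = 1
p2 || (p1 || p2) = 1 || 1 = 1
p2 || p1 = 1 || 1/2 = 1
(p2 || (p1 || p2)) -> (p2 || p1) = 1 -> 1 = 1
p2 <-> p1 = 1 <-> 1/2 = 1/2
p2 || (p2 <-> p1) = 1 || 1/2 = 1
((p2 || (p1 || p2)) -> (p2 || p1)) -> (p2 || (p2 <-> p1)) = 1 -> 1 = 1
p2 -> p1 = 1 -> 1/2 = 1/2
p2 <-> p1 = 1 <-> 1/2 = 1/2
!(p2 <-> p1) = !1/2 = 1/2
(p2 -> p1) || !(p2 <-> p1) = 1/2 || 1/2 = 1/2
(((p2 || (p1 || p2)) -> (p2 || p1)) -> (p2 || (p2 <-> p1))) -> ((p2 -> p1) || !(p2 <-> p1)) = 1 -> 1/2 = 1/2
No assignment yields a value below 1/2, so this is the minimum.

1/2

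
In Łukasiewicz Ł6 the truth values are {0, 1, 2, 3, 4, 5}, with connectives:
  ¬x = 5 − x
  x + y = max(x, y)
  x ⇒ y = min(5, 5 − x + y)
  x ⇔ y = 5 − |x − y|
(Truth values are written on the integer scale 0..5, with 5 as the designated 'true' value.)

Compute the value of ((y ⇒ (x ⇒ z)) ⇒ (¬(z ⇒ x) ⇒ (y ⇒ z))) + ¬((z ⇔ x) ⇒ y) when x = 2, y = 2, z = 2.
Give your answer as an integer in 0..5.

5

x ⇒ z = 2 ⇒ 2 = 5
y ⇒ (x ⇒ z) = 2 ⇒ 5 = 5
z ⇒ x = 2 ⇒ 2 = 5
¬(z ⇒ x) = ¬5 = 0
y ⇒ z = 2 ⇒ 2 = 5
¬(z ⇒ x) ⇒ (y ⇒ z) = 0 ⇒ 5 = 5
(y ⇒ (x ⇒ z)) ⇒ (¬(z ⇒ x) ⇒ (y ⇒ z)) = 5 ⇒ 5 = 5
z ⇔ x = 2 ⇔ 2 = 5
(z ⇔ x) ⇒ y = 5 ⇒ 2 = 2
¬((z ⇔ x) ⇒ y) = ¬2 = 3
((y ⇒ (x ⇒ z)) ⇒ (¬(z ⇒ x) ⇒ (y ⇒ z))) + ¬((z ⇔ x) ⇒ y) = 5 + 3 = 5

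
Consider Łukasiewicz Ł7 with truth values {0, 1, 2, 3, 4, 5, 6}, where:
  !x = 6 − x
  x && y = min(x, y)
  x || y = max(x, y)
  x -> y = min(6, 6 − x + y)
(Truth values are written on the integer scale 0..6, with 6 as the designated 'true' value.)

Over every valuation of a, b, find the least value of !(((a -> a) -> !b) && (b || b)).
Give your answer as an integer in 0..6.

Take a = 0, b = 3:
a -> a = 0 -> 0 = 6
!b = !3 = 3
(a -> a) -> !b = 6 -> 3 = 3
b || b = 3 || 3 = 3
((a -> a) -> !b) && (b || b) = 3 && 3 = 3
!(((a -> a) -> !b) && (b || b)) = !3 = 3
No assignment yields a value below 3, so this is the minimum.

3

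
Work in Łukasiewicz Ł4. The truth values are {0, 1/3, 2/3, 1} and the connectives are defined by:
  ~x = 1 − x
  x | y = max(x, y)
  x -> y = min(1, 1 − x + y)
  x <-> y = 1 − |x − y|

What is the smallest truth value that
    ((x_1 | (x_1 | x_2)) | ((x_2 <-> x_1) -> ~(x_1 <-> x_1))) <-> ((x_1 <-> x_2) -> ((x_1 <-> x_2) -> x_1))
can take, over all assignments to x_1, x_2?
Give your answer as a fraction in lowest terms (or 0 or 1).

Take x_1 = 1/3, x_2 = 0:
x_1 | x_2 = 1/3 | 0 = 1/3
x_1 | (x_1 | x_2) = 1/3 | 1/3 = 1/3
x_2 <-> x_1 = 0 <-> 1/3 = 2/3
x_1 <-> x_1 = 1/3 <-> 1/3 = 1
~(x_1 <-> x_1) = ~1 = 0
(x_2 <-> x_1) -> ~(x_1 <-> x_1) = 2/3 -> 0 = 1/3
(x_1 | (x_1 | x_2)) | ((x_2 <-> x_1) -> ~(x_1 <-> x_1)) = 1/3 | 1/3 = 1/3
x_1 <-> x_2 = 1/3 <-> 0 = 2/3
x_1 <-> x_2 = 1/3 <-> 0 = 2/3
(x_1 <-> x_2) -> x_1 = 2/3 -> 1/3 = 2/3
(x_1 <-> x_2) -> ((x_1 <-> x_2) -> x_1) = 2/3 -> 2/3 = 1
((x_1 | (x_1 | x_2)) | ((x_2 <-> x_1) -> ~(x_1 <-> x_1))) <-> ((x_1 <-> x_2) -> ((x_1 <-> x_2) -> x_1)) = 1/3 <-> 1 = 1/3
No assignment yields a value below 1/3, so this is the minimum.

1/3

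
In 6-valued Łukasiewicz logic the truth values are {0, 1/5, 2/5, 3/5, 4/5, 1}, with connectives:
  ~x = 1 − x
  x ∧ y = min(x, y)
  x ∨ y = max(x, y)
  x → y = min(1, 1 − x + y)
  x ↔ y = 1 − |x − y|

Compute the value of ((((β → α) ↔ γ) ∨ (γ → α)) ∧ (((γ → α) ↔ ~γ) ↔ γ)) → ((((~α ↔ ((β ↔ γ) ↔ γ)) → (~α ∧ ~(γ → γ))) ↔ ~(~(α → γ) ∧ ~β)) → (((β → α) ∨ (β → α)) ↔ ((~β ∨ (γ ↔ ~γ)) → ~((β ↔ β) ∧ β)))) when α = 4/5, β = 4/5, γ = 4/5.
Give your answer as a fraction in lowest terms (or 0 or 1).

β → α = 4/5 → 4/5 = 1
(β → α) ↔ γ = 1 ↔ 4/5 = 4/5
γ → α = 4/5 → 4/5 = 1
((β → α) ↔ γ) ∨ (γ → α) = 4/5 ∨ 1 = 1
γ → α = 4/5 → 4/5 = 1
~γ = ~4/5 = 1/5
(γ → α) ↔ ~γ = 1 ↔ 1/5 = 1/5
((γ → α) ↔ ~γ) ↔ γ = 1/5 ↔ 4/5 = 2/5
(((β → α) ↔ γ) ∨ (γ → α)) ∧ (((γ → α) ↔ ~γ) ↔ γ) = 1 ∧ 2/5 = 2/5
~α = ~4/5 = 1/5
β ↔ γ = 4/5 ↔ 4/5 = 1
(β ↔ γ) ↔ γ = 1 ↔ 4/5 = 4/5
~α ↔ ((β ↔ γ) ↔ γ) = 1/5 ↔ 4/5 = 2/5
~α = ~4/5 = 1/5
γ → γ = 4/5 → 4/5 = 1
~(γ → γ) = ~1 = 0
~α ∧ ~(γ → γ) = 1/5 ∧ 0 = 0
(~α ↔ ((β ↔ γ) ↔ γ)) → (~α ∧ ~(γ → γ)) = 2/5 → 0 = 3/5
α → γ = 4/5 → 4/5 = 1
~(α → γ) = ~1 = 0
~β = ~4/5 = 1/5
~(α → γ) ∧ ~β = 0 ∧ 1/5 = 0
~(~(α → γ) ∧ ~β) = ~0 = 1
((~α ↔ ((β ↔ γ) ↔ γ)) → (~α ∧ ~(γ → γ))) ↔ ~(~(α → γ) ∧ ~β) = 3/5 ↔ 1 = 3/5
β → α = 4/5 → 4/5 = 1
β → α = 4/5 → 4/5 = 1
(β → α) ∨ (β → α) = 1 ∨ 1 = 1
~β = ~4/5 = 1/5
~γ = ~4/5 = 1/5
γ ↔ ~γ = 4/5 ↔ 1/5 = 2/5
~β ∨ (γ ↔ ~γ) = 1/5 ∨ 2/5 = 2/5
β ↔ β = 4/5 ↔ 4/5 = 1
(β ↔ β) ∧ β = 1 ∧ 4/5 = 4/5
~((β ↔ β) ∧ β) = ~4/5 = 1/5
(~β ∨ (γ ↔ ~γ)) → ~((β ↔ β) ∧ β) = 2/5 → 1/5 = 4/5
((β → α) ∨ (β → α)) ↔ ((~β ∨ (γ ↔ ~γ)) → ~((β ↔ β) ∧ β)) = 1 ↔ 4/5 = 4/5
(((~α ↔ ((β ↔ γ) ↔ γ)) → (~α ∧ ~(γ → γ))) ↔ ~(~(α → γ) ∧ ~β)) → (((β → α) ∨ (β → α)) ↔ ((~β ∨ (γ ↔ ~γ)) → ~((β ↔ β) ∧ β))) = 3/5 → 4/5 = 1
((((β → α) ↔ γ) ∨ (γ → α)) ∧ (((γ → α) ↔ ~γ) ↔ γ)) → ((((~α ↔ ((β ↔ γ) ↔ γ)) → (~α ∧ ~(γ → γ))) ↔ ~(~(α → γ) ∧ ~β)) → (((β → α) ∨ (β → α)) ↔ ((~β ∨ (γ ↔ ~γ)) → ~((β ↔ β) ∧ β)))) = 2/5 → 1 = 1

1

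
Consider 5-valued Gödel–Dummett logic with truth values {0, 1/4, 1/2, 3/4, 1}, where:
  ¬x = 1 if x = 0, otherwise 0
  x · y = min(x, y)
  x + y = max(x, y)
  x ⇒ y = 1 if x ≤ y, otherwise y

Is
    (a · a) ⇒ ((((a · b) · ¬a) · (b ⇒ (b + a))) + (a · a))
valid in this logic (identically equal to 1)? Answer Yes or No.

At a = 3/4, b = 1/4, for instance:
a · a = 3/4 · 3/4 = 3/4
a · b = 3/4 · 1/4 = 1/4
¬a = ¬3/4 = 0
(a · b) · ¬a = 1/4 · 0 = 0
b + a = 1/4 + 3/4 = 3/4
b ⇒ (b + a) = 1/4 ⇒ 3/4 = 1
((a · b) · ¬a) · (b ⇒ (b + a)) = 0 · 1 = 0
(((a · b) · ¬a) · (b ⇒ (b + a))) + (a · a) = 0 + 3/4 = 3/4
(a · a) ⇒ ((((a · b) · ¬a) · (b ⇒ (b + a))) + (a · a)) = 3/4 ⇒ 3/4 = 1
and checking the remaining 24 assignments likewise gives ≥ 1 in every case.

Yes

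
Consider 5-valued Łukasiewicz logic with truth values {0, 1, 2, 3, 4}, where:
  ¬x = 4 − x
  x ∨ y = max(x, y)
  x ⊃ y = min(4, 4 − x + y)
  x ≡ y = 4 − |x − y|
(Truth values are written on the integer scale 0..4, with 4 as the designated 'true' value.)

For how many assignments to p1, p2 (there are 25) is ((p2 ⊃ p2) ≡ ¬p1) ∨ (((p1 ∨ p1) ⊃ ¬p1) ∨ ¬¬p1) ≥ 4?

value 4: 20 assignments (counts)
value 3: 5 assignments
So 20 of the 25 assignments meet the threshold.

20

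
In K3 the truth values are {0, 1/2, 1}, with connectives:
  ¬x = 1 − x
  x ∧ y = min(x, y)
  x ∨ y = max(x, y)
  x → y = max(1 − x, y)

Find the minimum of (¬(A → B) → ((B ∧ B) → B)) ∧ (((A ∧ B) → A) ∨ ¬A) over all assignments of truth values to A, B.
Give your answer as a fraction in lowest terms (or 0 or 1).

Take A = 1/2, B = 1/2:
A → B = 1/2 → 1/2 = 1/2
¬(A → B) = ¬1/2 = 1/2
B ∧ B = 1/2 ∧ 1/2 = 1/2
(B ∧ B) → B = 1/2 → 1/2 = 1/2
¬(A → B) → ((B ∧ B) → B) = 1/2 → 1/2 = 1/2
A ∧ B = 1/2 ∧ 1/2 = 1/2
(A ∧ B) → A = 1/2 → 1/2 = 1/2
¬A = ¬1/2 = 1/2
((A ∧ B) → A) ∨ ¬A = 1/2 ∨ 1/2 = 1/2
(¬(A → B) → ((B ∧ B) → B)) ∧ (((A ∧ B) → A) ∨ ¬A) = 1/2 ∧ 1/2 = 1/2
No assignment yields a value below 1/2, so this is the minimum.

1/2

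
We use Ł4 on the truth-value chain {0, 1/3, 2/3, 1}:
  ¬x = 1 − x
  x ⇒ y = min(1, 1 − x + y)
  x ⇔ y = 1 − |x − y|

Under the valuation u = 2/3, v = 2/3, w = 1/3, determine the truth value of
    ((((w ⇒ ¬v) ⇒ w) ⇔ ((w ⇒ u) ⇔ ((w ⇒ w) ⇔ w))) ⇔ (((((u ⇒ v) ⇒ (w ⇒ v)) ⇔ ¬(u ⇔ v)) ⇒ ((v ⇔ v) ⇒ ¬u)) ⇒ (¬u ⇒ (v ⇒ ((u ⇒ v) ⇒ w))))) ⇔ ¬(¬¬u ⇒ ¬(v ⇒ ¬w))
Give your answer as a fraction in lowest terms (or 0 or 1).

2/3

¬v = ¬2/3 = 1/3
w ⇒ ¬v = 1/3 ⇒ 1/3 = 1
(w ⇒ ¬v) ⇒ w = 1 ⇒ 1/3 = 1/3
w ⇒ u = 1/3 ⇒ 2/3 = 1
w ⇒ w = 1/3 ⇒ 1/3 = 1
(w ⇒ w) ⇔ w = 1 ⇔ 1/3 = 1/3
(w ⇒ u) ⇔ ((w ⇒ w) ⇔ w) = 1 ⇔ 1/3 = 1/3
((w ⇒ ¬v) ⇒ w) ⇔ ((w ⇒ u) ⇔ ((w ⇒ w) ⇔ w)) = 1/3 ⇔ 1/3 = 1
u ⇒ v = 2/3 ⇒ 2/3 = 1
w ⇒ v = 1/3 ⇒ 2/3 = 1
(u ⇒ v) ⇒ (w ⇒ v) = 1 ⇒ 1 = 1
u ⇔ v = 2/3 ⇔ 2/3 = 1
¬(u ⇔ v) = ¬1 = 0
((u ⇒ v) ⇒ (w ⇒ v)) ⇔ ¬(u ⇔ v) = 1 ⇔ 0 = 0
v ⇔ v = 2/3 ⇔ 2/3 = 1
¬u = ¬2/3 = 1/3
(v ⇔ v) ⇒ ¬u = 1 ⇒ 1/3 = 1/3
(((u ⇒ v) ⇒ (w ⇒ v)) ⇔ ¬(u ⇔ v)) ⇒ ((v ⇔ v) ⇒ ¬u) = 0 ⇒ 1/3 = 1
¬u = ¬2/3 = 1/3
u ⇒ v = 2/3 ⇒ 2/3 = 1
(u ⇒ v) ⇒ w = 1 ⇒ 1/3 = 1/3
v ⇒ ((u ⇒ v) ⇒ w) = 2/3 ⇒ 1/3 = 2/3
¬u ⇒ (v ⇒ ((u ⇒ v) ⇒ w)) = 1/3 ⇒ 2/3 = 1
((((u ⇒ v) ⇒ (w ⇒ v)) ⇔ ¬(u ⇔ v)) ⇒ ((v ⇔ v) ⇒ ¬u)) ⇒ (¬u ⇒ (v ⇒ ((u ⇒ v) ⇒ w))) = 1 ⇒ 1 = 1
(((w ⇒ ¬v) ⇒ w) ⇔ ((w ⇒ u) ⇔ ((w ⇒ w) ⇔ w))) ⇔ (((((u ⇒ v) ⇒ (w ⇒ v)) ⇔ ¬(u ⇔ v)) ⇒ ((v ⇔ v) ⇒ ¬u)) ⇒ (¬u ⇒ (v ⇒ ((u ⇒ v) ⇒ w)))) = 1 ⇔ 1 = 1
¬u = ¬2/3 = 1/3
¬¬u = ¬1/3 = 2/3
¬w = ¬1/3 = 2/3
v ⇒ ¬w = 2/3 ⇒ 2/3 = 1
¬(v ⇒ ¬w) = ¬1 = 0
¬¬u ⇒ ¬(v ⇒ ¬w) = 2/3 ⇒ 0 = 1/3
¬(¬¬u ⇒ ¬(v ⇒ ¬w)) = ¬1/3 = 2/3
((((w ⇒ ¬v) ⇒ w) ⇔ ((w ⇒ u) ⇔ ((w ⇒ w) ⇔ w))) ⇔ (((((u ⇒ v) ⇒ (w ⇒ v)) ⇔ ¬(u ⇔ v)) ⇒ ((v ⇔ v) ⇒ ¬u)) ⇒ (¬u ⇒ (v ⇒ ((u ⇒ v) ⇒ w))))) ⇔ ¬(¬¬u ⇒ ¬(v ⇒ ¬w)) = 1 ⇔ 2/3 = 2/3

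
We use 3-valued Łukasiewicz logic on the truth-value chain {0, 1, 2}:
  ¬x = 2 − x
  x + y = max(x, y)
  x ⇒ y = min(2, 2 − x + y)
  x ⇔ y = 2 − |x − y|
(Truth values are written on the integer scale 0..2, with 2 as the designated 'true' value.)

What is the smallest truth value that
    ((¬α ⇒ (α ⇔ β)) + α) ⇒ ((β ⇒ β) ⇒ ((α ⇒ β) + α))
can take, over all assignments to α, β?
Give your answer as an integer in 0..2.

Take α = 1, β = 0:
¬α = ¬1 = 1
α ⇔ β = 1 ⇔ 0 = 1
¬α ⇒ (α ⇔ β) = 1 ⇒ 1 = 2
(¬α ⇒ (α ⇔ β)) + α = 2 + 1 = 2
β ⇒ β = 0 ⇒ 0 = 2
α ⇒ β = 1 ⇒ 0 = 1
(α ⇒ β) + α = 1 + 1 = 1
(β ⇒ β) ⇒ ((α ⇒ β) + α) = 2 ⇒ 1 = 1
((¬α ⇒ (α ⇔ β)) + α) ⇒ ((β ⇒ β) ⇒ ((α ⇒ β) + α)) = 2 ⇒ 1 = 1
No assignment yields a value below 1, so this is the minimum.

1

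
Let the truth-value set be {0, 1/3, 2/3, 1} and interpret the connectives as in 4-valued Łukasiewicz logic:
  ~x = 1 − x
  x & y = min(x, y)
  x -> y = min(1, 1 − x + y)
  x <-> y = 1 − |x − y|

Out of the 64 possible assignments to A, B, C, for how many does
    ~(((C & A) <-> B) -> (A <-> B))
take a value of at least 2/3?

4

value 1: 1 assignment (counts)
value 2/3: 3 assignments (counts)
value 1/3: 7 assignments
value 0: 53 assignments
So 4 of the 64 assignments meet the threshold.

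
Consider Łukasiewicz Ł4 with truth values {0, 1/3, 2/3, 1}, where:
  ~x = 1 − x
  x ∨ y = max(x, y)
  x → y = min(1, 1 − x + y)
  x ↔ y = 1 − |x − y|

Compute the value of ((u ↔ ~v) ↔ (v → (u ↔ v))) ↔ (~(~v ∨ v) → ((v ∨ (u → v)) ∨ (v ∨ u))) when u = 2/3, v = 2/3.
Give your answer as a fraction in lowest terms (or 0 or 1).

~v = ~2/3 = 1/3
u ↔ ~v = 2/3 ↔ 1/3 = 2/3
u ↔ v = 2/3 ↔ 2/3 = 1
v → (u ↔ v) = 2/3 → 1 = 1
(u ↔ ~v) ↔ (v → (u ↔ v)) = 2/3 ↔ 1 = 2/3
~v = ~2/3 = 1/3
~v ∨ v = 1/3 ∨ 2/3 = 2/3
~(~v ∨ v) = ~2/3 = 1/3
u → v = 2/3 → 2/3 = 1
v ∨ (u → v) = 2/3 ∨ 1 = 1
v ∨ u = 2/3 ∨ 2/3 = 2/3
(v ∨ (u → v)) ∨ (v ∨ u) = 1 ∨ 2/3 = 1
~(~v ∨ v) → ((v ∨ (u → v)) ∨ (v ∨ u)) = 1/3 → 1 = 1
((u ↔ ~v) ↔ (v → (u ↔ v))) ↔ (~(~v ∨ v) → ((v ∨ (u → v)) ∨ (v ∨ u))) = 2/3 ↔ 1 = 2/3

2/3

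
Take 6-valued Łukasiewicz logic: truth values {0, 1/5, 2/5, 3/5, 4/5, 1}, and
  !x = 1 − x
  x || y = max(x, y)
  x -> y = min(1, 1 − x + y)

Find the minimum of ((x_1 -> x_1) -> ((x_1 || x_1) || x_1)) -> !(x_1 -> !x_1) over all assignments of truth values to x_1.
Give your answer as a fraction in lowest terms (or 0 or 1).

3/5

Take x_1 = 2/5:
x_1 -> x_1 = 2/5 -> 2/5 = 1
x_1 || x_1 = 2/5 || 2/5 = 2/5
(x_1 || x_1) || x_1 = 2/5 || 2/5 = 2/5
(x_1 -> x_1) -> ((x_1 || x_1) || x_1) = 1 -> 2/5 = 2/5
!x_1 = !2/5 = 3/5
x_1 -> !x_1 = 2/5 -> 3/5 = 1
!(x_1 -> !x_1) = !1 = 0
((x_1 -> x_1) -> ((x_1 || x_1) || x_1)) -> !(x_1 -> !x_1) = 2/5 -> 0 = 3/5
No assignment yields a value below 3/5, so this is the minimum.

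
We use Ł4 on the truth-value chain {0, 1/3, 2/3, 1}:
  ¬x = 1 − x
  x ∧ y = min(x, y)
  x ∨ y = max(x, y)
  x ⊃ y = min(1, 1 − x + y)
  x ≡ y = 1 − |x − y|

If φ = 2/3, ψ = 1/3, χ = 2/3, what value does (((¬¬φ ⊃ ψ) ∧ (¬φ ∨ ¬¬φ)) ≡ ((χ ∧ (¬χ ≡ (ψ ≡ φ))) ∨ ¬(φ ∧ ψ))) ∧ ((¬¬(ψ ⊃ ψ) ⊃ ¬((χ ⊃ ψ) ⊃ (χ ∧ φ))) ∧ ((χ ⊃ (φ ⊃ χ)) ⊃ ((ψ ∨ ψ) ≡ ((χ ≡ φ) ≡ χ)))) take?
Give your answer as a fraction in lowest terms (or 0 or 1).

¬φ = ¬2/3 = 1/3
¬¬φ = ¬1/3 = 2/3
¬¬φ ⊃ ψ = 2/3 ⊃ 1/3 = 2/3
¬φ = ¬2/3 = 1/3
¬φ = ¬2/3 = 1/3
¬¬φ = ¬1/3 = 2/3
¬φ ∨ ¬¬φ = 1/3 ∨ 2/3 = 2/3
(¬¬φ ⊃ ψ) ∧ (¬φ ∨ ¬¬φ) = 2/3 ∧ 2/3 = 2/3
¬χ = ¬2/3 = 1/3
ψ ≡ φ = 1/3 ≡ 2/3 = 2/3
¬χ ≡ (ψ ≡ φ) = 1/3 ≡ 2/3 = 2/3
χ ∧ (¬χ ≡ (ψ ≡ φ)) = 2/3 ∧ 2/3 = 2/3
φ ∧ ψ = 2/3 ∧ 1/3 = 1/3
¬(φ ∧ ψ) = ¬1/3 = 2/3
(χ ∧ (¬χ ≡ (ψ ≡ φ))) ∨ ¬(φ ∧ ψ) = 2/3 ∨ 2/3 = 2/3
((¬¬φ ⊃ ψ) ∧ (¬φ ∨ ¬¬φ)) ≡ ((χ ∧ (¬χ ≡ (ψ ≡ φ))) ∨ ¬(φ ∧ ψ)) = 2/3 ≡ 2/3 = 1
ψ ⊃ ψ = 1/3 ⊃ 1/3 = 1
¬(ψ ⊃ ψ) = ¬1 = 0
¬¬(ψ ⊃ ψ) = ¬0 = 1
χ ⊃ ψ = 2/3 ⊃ 1/3 = 2/3
χ ∧ φ = 2/3 ∧ 2/3 = 2/3
(χ ⊃ ψ) ⊃ (χ ∧ φ) = 2/3 ⊃ 2/3 = 1
¬((χ ⊃ ψ) ⊃ (χ ∧ φ)) = ¬1 = 0
¬¬(ψ ⊃ ψ) ⊃ ¬((χ ⊃ ψ) ⊃ (χ ∧ φ)) = 1 ⊃ 0 = 0
φ ⊃ χ = 2/3 ⊃ 2/3 = 1
χ ⊃ (φ ⊃ χ) = 2/3 ⊃ 1 = 1
ψ ∨ ψ = 1/3 ∨ 1/3 = 1/3
χ ≡ φ = 2/3 ≡ 2/3 = 1
(χ ≡ φ) ≡ χ = 1 ≡ 2/3 = 2/3
(ψ ∨ ψ) ≡ ((χ ≡ φ) ≡ χ) = 1/3 ≡ 2/3 = 2/3
(χ ⊃ (φ ⊃ χ)) ⊃ ((ψ ∨ ψ) ≡ ((χ ≡ φ) ≡ χ)) = 1 ⊃ 2/3 = 2/3
(¬¬(ψ ⊃ ψ) ⊃ ¬((χ ⊃ ψ) ⊃ (χ ∧ φ))) ∧ ((χ ⊃ (φ ⊃ χ)) ⊃ ((ψ ∨ ψ) ≡ ((χ ≡ φ) ≡ χ))) = 0 ∧ 2/3 = 0
(((¬¬φ ⊃ ψ) ∧ (¬φ ∨ ¬¬φ)) ≡ ((χ ∧ (¬χ ≡ (ψ ≡ φ))) ∨ ¬(φ ∧ ψ))) ∧ ((¬¬(ψ ⊃ ψ) ⊃ ¬((χ ⊃ ψ) ⊃ (χ ∧ φ))) ∧ ((χ ⊃ (φ ⊃ χ)) ⊃ ((ψ ∨ ψ) ≡ ((χ ≡ φ) ≡ χ)))) = 1 ∧ 0 = 0

0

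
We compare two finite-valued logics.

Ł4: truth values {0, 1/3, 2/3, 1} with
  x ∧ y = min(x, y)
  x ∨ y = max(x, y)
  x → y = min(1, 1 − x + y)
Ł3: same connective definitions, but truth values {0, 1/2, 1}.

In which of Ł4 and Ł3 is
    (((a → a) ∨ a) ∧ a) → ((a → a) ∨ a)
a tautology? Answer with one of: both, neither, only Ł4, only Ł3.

both

In Ł4: every assignment gives 1 — tautology.
In Ł3: every assignment gives 1 — tautology.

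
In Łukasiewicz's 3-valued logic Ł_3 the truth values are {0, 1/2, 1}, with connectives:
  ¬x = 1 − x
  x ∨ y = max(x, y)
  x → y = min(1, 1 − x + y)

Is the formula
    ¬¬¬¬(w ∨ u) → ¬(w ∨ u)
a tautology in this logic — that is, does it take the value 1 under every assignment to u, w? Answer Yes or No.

No

Counterexample: take u = 0, w = 1.
w ∨ u = 1 ∨ 0 = 1
¬(w ∨ u) = ¬1 = 0
¬¬(w ∨ u) = ¬0 = 1
¬¬¬(w ∨ u) = ¬1 = 0
¬¬¬¬(w ∨ u) = ¬0 = 1
¬¬¬¬(w ∨ u) → ¬(w ∨ u) = 1 → 0 = 0
This gives 0 ≠ 1.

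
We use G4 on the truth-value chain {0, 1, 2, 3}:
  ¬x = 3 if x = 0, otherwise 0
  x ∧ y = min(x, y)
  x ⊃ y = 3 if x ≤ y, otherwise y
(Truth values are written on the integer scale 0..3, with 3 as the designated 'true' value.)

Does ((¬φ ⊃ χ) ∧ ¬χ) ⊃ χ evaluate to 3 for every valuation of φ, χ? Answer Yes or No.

No

Counterexample: take φ = 1, χ = 0.
¬φ = ¬1 = 0
¬φ ⊃ χ = 0 ⊃ 0 = 3
¬χ = ¬0 = 3
(¬φ ⊃ χ) ∧ ¬χ = 3 ∧ 3 = 3
((¬φ ⊃ χ) ∧ ¬χ) ⊃ χ = 3 ⊃ 0 = 0
This gives 0 ≠ 3.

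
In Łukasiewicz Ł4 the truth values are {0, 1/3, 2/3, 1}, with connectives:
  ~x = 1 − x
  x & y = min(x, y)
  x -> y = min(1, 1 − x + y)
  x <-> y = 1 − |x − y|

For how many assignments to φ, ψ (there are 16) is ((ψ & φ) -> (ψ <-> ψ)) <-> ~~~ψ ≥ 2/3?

φ = 0, ψ = 0 ↦ 1  ≥
φ = 0, ψ = 1/3 ↦ 2/3  ≥
φ = 0, ψ = 2/3 ↦ 1/3  <
φ = 0, ψ = 1 ↦ 0  <
φ = 1/3, ψ = 0 ↦ 1  ≥
φ = 1/3, ψ = 1/3 ↦ 2/3  ≥
φ = 1/3, ψ = 2/3 ↦ 1/3  <
φ = 1/3, ψ = 1 ↦ 0  <
φ = 2/3, ψ = 0 ↦ 1  ≥
φ = 2/3, ψ = 1/3 ↦ 2/3  ≥
φ = 2/3, ψ = 2/3 ↦ 1/3  <
φ = 2/3, ψ = 1 ↦ 0  <
φ = 1, ψ = 0 ↦ 1  ≥
φ = 1, ψ = 1/3 ↦ 2/3  ≥
φ = 1, ψ = 2/3 ↦ 1/3  <
φ = 1, ψ = 1 ↦ 0  <
So 8 of the 16 assignments meet the threshold.

8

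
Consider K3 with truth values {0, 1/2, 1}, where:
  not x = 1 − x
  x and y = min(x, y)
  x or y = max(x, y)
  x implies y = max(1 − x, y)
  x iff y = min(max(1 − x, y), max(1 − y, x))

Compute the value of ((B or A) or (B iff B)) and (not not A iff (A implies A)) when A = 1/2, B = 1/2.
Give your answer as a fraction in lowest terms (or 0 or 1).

1/2

B or A = 1/2 or 1/2 = 1/2
B iff B = 1/2 iff 1/2 = 1/2
(B or A) or (B iff B) = 1/2 or 1/2 = 1/2
not A = not 1/2 = 1/2
not not A = not 1/2 = 1/2
A implies A = 1/2 implies 1/2 = 1/2
not not A iff (A implies A) = 1/2 iff 1/2 = 1/2
((B or A) or (B iff B)) and (not not A iff (A implies A)) = 1/2 and 1/2 = 1/2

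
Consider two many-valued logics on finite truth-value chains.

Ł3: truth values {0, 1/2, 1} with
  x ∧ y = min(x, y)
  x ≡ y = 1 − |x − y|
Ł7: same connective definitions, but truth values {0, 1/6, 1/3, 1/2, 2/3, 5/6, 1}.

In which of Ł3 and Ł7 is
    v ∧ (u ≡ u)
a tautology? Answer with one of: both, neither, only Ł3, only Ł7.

In Ł3: at u = 0, v = 0 the value is 0 — not a tautology.
In Ł7: at u = 0, v = 0 the value is 0 — not a tautology.

neither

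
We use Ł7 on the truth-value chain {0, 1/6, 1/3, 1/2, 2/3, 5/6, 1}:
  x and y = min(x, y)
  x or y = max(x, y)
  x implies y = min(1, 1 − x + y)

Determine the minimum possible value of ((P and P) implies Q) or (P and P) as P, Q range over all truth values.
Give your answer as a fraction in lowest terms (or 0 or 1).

1/2

Take P = 1/2, Q = 0:
P and P = 1/2 and 1/2 = 1/2
(P and P) implies Q = 1/2 implies 0 = 1/2
P and P = 1/2 and 1/2 = 1/2
((P and P) implies Q) or (P and P) = 1/2 or 1/2 = 1/2
No assignment yields a value below 1/2, so this is the minimum.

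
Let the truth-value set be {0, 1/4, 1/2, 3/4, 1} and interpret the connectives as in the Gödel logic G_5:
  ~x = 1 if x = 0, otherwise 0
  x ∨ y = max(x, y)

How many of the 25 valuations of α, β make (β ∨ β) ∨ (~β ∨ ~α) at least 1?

value 1: 13 assignments (counts)
value 3/4: 4 assignments
value 1/2: 4 assignments
value 1/4: 4 assignments
So 13 of the 25 assignments meet the threshold.

13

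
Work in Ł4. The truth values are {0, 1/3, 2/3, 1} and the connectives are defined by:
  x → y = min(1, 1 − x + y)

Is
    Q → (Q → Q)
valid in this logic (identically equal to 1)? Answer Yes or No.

Q = 0 ↦ 1
Q = 1/3 ↦ 1
Q = 2/3 ↦ 1
Q = 1 ↦ 1
Every assignment gives a value ≥ 1.

Yes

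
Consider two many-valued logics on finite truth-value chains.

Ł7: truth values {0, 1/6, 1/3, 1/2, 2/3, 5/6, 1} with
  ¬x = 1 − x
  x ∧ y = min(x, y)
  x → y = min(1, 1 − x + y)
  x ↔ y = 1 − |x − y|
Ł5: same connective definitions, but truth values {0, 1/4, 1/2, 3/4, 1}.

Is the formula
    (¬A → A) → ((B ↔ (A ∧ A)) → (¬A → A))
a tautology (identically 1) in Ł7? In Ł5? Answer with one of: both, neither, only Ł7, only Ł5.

In Ł7: every assignment gives 1 — tautology.
In Ł5: every assignment gives 1 — tautology.

both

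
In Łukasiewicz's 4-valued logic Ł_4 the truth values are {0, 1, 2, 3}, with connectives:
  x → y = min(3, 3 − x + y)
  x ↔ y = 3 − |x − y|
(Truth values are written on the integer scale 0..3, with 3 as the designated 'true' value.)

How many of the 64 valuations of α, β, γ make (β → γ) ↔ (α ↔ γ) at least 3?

value 3: 18 assignments (counts)
value 2: 26 assignments
value 1: 14 assignments
value 0: 6 assignments
So 18 of the 64 assignments meet the threshold.

18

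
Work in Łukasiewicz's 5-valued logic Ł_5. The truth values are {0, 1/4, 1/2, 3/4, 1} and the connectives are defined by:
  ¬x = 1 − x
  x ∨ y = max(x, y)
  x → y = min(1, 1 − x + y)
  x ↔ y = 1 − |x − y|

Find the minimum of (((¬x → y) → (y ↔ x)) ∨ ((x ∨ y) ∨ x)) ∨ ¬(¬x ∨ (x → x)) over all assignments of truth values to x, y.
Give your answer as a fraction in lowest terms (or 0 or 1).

3/4

Take x = 0, y = 3/4:
¬x = ¬0 = 1
¬x → y = 1 → 3/4 = 3/4
y ↔ x = 3/4 ↔ 0 = 1/4
(¬x → y) → (y ↔ x) = 3/4 → 1/4 = 1/2
x ∨ y = 0 ∨ 3/4 = 3/4
(x ∨ y) ∨ x = 3/4 ∨ 0 = 3/4
((¬x → y) → (y ↔ x)) ∨ ((x ∨ y) ∨ x) = 1/2 ∨ 3/4 = 3/4
¬x = ¬0 = 1
x → x = 0 → 0 = 1
¬x ∨ (x → x) = 1 ∨ 1 = 1
¬(¬x ∨ (x → x)) = ¬1 = 0
(((¬x → y) → (y ↔ x)) ∨ ((x ∨ y) ∨ x)) ∨ ¬(¬x ∨ (x → x)) = 3/4 ∨ 0 = 3/4
No assignment yields a value below 3/4, so this is the minimum.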